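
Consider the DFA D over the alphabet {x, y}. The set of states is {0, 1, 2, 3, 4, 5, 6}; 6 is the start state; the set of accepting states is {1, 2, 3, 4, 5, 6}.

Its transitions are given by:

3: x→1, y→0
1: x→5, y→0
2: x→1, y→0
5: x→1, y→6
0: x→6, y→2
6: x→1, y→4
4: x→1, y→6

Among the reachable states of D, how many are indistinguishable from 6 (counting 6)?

States {3} cannot be reached from the start state, so discard them.
Start with accepting vs non-accepting: {1,2,4,5,6} | {0}.
On input y, block {1,2,4,5,6} splits into {4,5,6} and {1,2}.
Split {1,2} by δ(·,x) → {1} and {2}.
No further refinement is possible. Final partition (4 blocks): {4,5,6} | {0} | {1} | {2}.
State 6 belongs to the block {4,5,6}, which has 3 states.

3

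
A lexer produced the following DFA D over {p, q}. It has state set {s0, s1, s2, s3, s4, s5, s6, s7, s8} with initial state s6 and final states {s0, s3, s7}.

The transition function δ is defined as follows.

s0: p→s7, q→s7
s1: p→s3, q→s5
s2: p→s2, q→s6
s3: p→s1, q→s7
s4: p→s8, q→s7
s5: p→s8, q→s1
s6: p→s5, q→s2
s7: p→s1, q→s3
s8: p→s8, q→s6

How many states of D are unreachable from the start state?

2

BFS from s6 reaches {s1, s2, s3, s5, s6, s7, s8}; the 2 state(s) s0, s4 are never visited.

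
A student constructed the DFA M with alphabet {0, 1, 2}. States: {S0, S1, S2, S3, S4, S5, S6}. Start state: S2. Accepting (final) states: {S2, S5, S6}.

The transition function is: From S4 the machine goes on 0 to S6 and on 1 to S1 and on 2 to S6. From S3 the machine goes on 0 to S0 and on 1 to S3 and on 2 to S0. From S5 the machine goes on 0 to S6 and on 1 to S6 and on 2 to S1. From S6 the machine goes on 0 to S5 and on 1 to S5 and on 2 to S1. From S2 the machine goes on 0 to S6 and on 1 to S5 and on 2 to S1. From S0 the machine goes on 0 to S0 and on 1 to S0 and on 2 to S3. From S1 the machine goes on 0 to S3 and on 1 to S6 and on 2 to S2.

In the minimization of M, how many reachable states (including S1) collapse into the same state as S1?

First remove the unreachable states {S4}; 6 states remain.
Initial partition by acceptance: {S2,S5,S6} | {S0,S1,S3}.
On input 1, block {S0,S1,S3} splits into {S0,S3} and {S1}.
Stable partition: {S2,S5,S6} | {S0,S3} | {S1} — 3 equivalence classes.
State S1 belongs to the block {S1}, which has 1 states.

1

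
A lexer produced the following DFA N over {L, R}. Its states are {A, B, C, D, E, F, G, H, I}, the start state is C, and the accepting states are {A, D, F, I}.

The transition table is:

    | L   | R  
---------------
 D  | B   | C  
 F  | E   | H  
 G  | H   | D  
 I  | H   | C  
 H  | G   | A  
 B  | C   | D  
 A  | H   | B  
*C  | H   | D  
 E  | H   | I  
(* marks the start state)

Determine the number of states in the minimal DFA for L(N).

States {E,F,I} cannot be reached from the start state, so discard them.
Initial partition by acceptance: {A,D} | {B,C,G,H}.
No further refinement is possible. Final partition (2 blocks): {A,D} | {B,C,G,H}.

2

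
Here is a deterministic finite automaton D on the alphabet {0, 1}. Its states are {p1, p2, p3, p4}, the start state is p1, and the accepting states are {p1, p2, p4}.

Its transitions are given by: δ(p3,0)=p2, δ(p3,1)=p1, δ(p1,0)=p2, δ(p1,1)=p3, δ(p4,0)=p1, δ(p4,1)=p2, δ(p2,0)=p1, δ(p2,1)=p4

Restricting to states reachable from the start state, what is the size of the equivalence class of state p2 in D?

2

Every state is reachable, so we keep all 4.
P0 = {p1,p2,p4} | {p3}.
Refine {p1,p2,p4} on symbol 1: members go to different blocks, giving {p2,p4} and {p1}.
The partition is now stable with 3 blocks: {p2,p4} | {p3} | {p1}.
The equivalence class containing p2 is {p2,p4}, of size 2.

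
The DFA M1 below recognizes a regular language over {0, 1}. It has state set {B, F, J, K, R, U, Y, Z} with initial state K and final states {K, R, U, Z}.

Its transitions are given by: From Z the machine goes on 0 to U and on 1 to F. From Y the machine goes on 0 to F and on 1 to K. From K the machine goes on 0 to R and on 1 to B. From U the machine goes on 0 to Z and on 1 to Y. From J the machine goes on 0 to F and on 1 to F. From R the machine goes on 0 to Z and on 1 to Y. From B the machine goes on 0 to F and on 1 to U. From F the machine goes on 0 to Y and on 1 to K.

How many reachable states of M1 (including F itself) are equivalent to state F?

3

States {J} cannot be reached from the start state, so discard them.
Initial partition by acceptance: {K,R,U,Z} | {B,F,Y}.
Stable partition: {K,R,U,Z} | {B,F,Y} — 2 equivalence classes.
State F belongs to the block {B,F,Y}, which has 3 states.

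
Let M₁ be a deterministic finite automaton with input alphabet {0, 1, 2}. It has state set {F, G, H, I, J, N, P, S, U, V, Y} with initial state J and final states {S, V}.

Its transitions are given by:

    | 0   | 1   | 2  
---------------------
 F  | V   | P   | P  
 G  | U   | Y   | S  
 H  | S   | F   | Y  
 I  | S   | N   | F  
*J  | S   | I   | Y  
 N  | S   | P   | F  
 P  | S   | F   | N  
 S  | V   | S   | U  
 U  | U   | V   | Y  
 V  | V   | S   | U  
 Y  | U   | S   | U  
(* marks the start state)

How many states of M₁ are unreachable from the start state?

2

BFS from J reaches {F, I, J, N, P, S, U, V, Y}; the 2 state(s) G, H are never visited.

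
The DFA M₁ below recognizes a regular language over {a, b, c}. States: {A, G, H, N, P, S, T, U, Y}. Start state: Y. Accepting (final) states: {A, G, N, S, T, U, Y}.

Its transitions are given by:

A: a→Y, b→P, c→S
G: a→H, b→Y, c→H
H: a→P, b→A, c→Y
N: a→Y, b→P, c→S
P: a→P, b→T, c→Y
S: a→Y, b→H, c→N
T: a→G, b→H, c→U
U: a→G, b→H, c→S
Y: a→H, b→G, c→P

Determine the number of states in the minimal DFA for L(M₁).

3

All states are reachable from the start state.
P0 = {A,G,N,S,T,U,Y} | {H,P}.
On input a, block {A,G,N,S,T,U,Y} splits into {A,N,S,T,U} and {G,Y}.
The partition is now stable with 3 blocks: {A,N,S,T,U} | {H,P} | {G,Y}.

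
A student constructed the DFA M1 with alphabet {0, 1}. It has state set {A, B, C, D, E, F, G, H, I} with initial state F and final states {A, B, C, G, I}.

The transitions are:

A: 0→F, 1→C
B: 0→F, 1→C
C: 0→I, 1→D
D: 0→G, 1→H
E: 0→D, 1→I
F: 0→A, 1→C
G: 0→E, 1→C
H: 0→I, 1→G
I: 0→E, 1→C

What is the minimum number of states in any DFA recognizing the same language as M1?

Reachable states from the start: {A,C,D,E,F,G,H,I}. Unreachable: {B} — drop them.
P0 = {A,C,G,I} | {D,E,F,H}.
Split {A,C,G,I} by δ(·,0) → {A,G,I} and {C}.
Split {D,E,F,H} by δ(·,0) → {D,F,H} and {E}.
Refine {A,G,I} on symbol 0: members go to different blocks, giving {G,I} and {A}.
On input 0, block {D,F,H} splits into {D,H} and {F}.
Refine {D,H} on symbol 1: members go to different blocks, giving {D} and {H}.
Stable partition: {G,I} | {D} | {C} | {E} | {A} | {F} | {H} — 7 equivalence classes.

7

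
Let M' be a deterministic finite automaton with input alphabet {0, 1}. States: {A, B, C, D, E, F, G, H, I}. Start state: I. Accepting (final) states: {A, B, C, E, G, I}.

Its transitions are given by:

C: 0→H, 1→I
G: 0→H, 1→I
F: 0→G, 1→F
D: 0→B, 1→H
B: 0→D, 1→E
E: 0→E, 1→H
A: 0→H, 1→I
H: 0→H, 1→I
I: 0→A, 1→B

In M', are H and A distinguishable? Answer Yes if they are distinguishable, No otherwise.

Reachable states from the start: {A,B,D,E,H,I}. Unreachable: {C,F,G} — drop them.
Start with accepting vs non-accepting: {A,B,E,I} | {D,H}.
On input 0, block {A,B,E,I} splits into {A,B} and {E,I}.
Split {D,H} by δ(·,0) → {D} and {H}.
Split {A,B} by δ(·,0) → {A} and {B}.
Split {E,I} by δ(·,0) → {E} and {I}.
Stable partition: {A} | {D} | {E} | {H} | {B} | {I} — 6 equivalence classes.
H and A end up in different blocks, so they are distinguishable. For instance, the string 'ε' is accepted from only A.

Yes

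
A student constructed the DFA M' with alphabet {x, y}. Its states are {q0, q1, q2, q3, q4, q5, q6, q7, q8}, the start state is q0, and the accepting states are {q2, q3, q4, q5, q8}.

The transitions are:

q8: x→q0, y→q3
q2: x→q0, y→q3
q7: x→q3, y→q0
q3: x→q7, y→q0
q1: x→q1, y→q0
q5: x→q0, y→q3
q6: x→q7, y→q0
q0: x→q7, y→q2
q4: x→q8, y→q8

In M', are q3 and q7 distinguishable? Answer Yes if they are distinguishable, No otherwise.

First remove the unreachable states {q1,q4,q5,q6,q8}; 4 states remain.
Initial partition by acceptance: {q2,q3} | {q0,q7}.
Split {q2,q3} by δ(·,y) → {q2} and {q3}.
On input x, block {q0,q7} splits into {q0} and {q7}.
No further refinement is possible. Final partition (4 blocks): {q2} | {q0} | {q3} | {q7}.
q3 and q7 end up in different blocks, so they are distinguishable. For instance, the string 'ε' is accepted from only q3.

Yes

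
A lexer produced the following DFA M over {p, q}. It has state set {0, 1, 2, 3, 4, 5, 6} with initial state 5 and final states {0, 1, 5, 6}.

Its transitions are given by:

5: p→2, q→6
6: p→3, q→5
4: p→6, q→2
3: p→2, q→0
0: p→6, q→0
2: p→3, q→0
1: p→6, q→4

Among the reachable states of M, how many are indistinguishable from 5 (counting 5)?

First remove the unreachable states {1,4}; 5 states remain.
Start with accepting vs non-accepting: {0,5,6} | {2,3}.
Split {0,5,6} by δ(·,p) → {5,6} and {0}.
No further refinement is possible. Final partition (3 blocks): {5,6} | {2,3} | {0}.
State 5 belongs to the block {5,6}, which has 2 states.

2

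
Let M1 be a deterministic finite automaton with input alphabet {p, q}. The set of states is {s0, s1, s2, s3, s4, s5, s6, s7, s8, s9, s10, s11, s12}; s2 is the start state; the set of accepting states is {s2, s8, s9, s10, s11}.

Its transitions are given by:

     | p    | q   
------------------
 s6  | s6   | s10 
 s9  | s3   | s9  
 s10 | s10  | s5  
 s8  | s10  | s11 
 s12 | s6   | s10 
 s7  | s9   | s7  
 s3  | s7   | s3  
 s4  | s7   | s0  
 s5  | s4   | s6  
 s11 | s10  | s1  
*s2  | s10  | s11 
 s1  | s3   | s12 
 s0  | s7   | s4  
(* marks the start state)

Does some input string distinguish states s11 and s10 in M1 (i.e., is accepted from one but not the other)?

No

States {s8} cannot be reached from the start state, so discard them.
Start with accepting vs non-accepting: {s2,s9,s10,s11} | {s0,s1,s3,s4,s5,s6,s7,s12}.
Refine {s2,s9,s10,s11} on symbol p: members go to different blocks, giving {s2,s10,s11} and {s9}.
On input q, block {s2,s10,s11} splits into {s10,s11} and {s2}.
Refine {s0,s1,s3,s4,s5,s6,s7,s12} on symbol p: members go to different blocks, giving {s0,s1,s3,s4,s5,s6,s12} and {s7}.
On input p, block {s0,s1,s3,s4,s5,s6,s12} splits into {s1,s5,s6,s12} and {s0,s3,s4}.
Refine {s1,s5,s6,s12} on symbol p: members go to different blocks, giving {s1,s5} and {s6,s12}.
The partition is now stable with 7 blocks: {s10,s11} | {s1,s5} | {s9} | {s2} | {s7} | {s0,s3,s4} | {s6,s12}.
s11 and s10 lie in the same block of the stable partition, so they are equivalent — no string distinguishes them.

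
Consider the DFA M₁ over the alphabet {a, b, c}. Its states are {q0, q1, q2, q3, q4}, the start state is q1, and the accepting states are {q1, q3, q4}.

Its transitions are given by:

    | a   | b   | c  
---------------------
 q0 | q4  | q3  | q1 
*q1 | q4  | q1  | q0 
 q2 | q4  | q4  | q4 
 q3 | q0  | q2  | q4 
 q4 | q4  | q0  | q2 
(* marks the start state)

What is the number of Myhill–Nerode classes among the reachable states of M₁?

Every state is reachable, so we keep all 5.
P0 = {q1,q3,q4} | {q0,q2}.
Refine {q1,q3,q4} on symbol a: members go to different blocks, giving {q1,q4} and {q3}.
On input b, block {q1,q4} splits into {q1} and {q4}.
On input b, block {q0,q2} splits into {q0} and {q2}.
The partition is now stable with 5 blocks: {q1} | {q0} | {q3} | {q4} | {q2}.

5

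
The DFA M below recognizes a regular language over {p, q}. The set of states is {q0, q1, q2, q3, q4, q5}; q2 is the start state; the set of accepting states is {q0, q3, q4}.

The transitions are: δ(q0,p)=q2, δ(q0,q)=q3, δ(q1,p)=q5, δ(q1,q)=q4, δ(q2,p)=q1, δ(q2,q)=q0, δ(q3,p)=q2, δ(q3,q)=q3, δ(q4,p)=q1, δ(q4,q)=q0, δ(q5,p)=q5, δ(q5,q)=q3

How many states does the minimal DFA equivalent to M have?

2

All states are reachable from the start state.
Start with accepting vs non-accepting: {q0,q3,q4} | {q1,q2,q5}.
The partition is now stable with 2 blocks: {q0,q3,q4} | {q1,q2,q5}.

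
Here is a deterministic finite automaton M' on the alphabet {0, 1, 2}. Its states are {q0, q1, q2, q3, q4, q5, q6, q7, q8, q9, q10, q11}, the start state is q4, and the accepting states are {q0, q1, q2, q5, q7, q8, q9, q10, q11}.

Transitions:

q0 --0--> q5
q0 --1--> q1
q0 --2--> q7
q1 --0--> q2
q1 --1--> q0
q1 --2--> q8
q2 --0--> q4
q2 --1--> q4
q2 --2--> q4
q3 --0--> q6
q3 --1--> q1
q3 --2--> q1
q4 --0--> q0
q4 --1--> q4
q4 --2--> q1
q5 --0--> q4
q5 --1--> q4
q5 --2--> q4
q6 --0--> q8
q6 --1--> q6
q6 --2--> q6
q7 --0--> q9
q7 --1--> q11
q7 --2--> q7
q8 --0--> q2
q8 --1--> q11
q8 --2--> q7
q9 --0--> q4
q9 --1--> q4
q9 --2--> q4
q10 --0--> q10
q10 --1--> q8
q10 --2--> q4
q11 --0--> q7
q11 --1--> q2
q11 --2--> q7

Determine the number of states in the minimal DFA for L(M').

5

First remove the unreachable states {q3,q6,q10}; 9 states remain.
P0 = {q0,q1,q2,q5,q7,q8,q9,q11} | {q4}.
Split {q0,q1,q2,q5,q7,q8,q9,q11} by δ(·,0) → {q0,q1,q7,q8,q11} and {q2,q5,q9}.
Split {q0,q1,q7,q8,q11} by δ(·,0) → {q0,q1,q7,q8} and {q11}.
Refine {q0,q1,q7,q8} on symbol 1: members go to different blocks, giving {q0,q1} and {q7,q8}.
The partition is now stable with 5 blocks: {q0,q1} | {q4} | {q2,q5,q9} | {q11} | {q7,q8}.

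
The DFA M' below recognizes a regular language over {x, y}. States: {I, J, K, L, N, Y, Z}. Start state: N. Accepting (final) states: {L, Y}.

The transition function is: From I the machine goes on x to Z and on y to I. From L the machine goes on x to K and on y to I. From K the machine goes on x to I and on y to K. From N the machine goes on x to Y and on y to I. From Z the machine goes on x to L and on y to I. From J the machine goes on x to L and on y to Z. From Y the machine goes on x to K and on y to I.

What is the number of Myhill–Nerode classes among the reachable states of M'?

Reachable states from the start: {I,K,L,N,Y,Z}. Unreachable: {J} — drop them.
P0 = {L,Y} | {I,K,N,Z}.
Refine {I,K,N,Z} on symbol x: members go to different blocks, giving {I,K} and {N,Z}.
On input x, block {I,K} splits into {K} and {I}.
The partition is now stable with 4 blocks: {L,Y} | {K} | {N,Z} | {I}.

4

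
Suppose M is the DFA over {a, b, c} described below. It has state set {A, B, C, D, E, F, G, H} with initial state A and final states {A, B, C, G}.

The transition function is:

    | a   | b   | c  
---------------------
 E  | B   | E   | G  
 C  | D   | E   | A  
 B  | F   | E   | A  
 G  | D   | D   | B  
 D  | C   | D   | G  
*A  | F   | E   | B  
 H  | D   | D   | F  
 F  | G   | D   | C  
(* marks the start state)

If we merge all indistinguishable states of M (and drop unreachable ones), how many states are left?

States {H} cannot be reached from the start state, so discard them.
Start with accepting vs non-accepting: {A,B,C,G} | {D,E,F}.
The partition is now stable with 2 blocks: {A,B,C,G} | {D,E,F}.

2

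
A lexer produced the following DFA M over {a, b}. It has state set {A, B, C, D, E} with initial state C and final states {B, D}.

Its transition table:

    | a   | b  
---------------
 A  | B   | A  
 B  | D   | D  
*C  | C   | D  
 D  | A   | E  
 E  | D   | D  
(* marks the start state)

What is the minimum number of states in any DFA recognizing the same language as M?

Every state is reachable, so we keep all 5.
Initial partition by acceptance: {B,D} | {A,C,E}.
Split {B,D} by δ(·,a) → {B} and {D}.
On input a, block {A,C,E} splits into {A} and {C} and {E}.
Stable partition: {B} | {A} | {D} | {C} | {E} — 5 equivalence classes.

5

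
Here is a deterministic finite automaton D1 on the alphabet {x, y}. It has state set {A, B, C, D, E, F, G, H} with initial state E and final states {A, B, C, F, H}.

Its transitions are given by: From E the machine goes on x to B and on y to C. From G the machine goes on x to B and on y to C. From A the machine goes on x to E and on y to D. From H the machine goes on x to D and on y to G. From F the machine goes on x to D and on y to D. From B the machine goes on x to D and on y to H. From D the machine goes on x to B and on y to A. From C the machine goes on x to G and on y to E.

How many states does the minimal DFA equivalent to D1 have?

Reachable states from the start: {A,B,C,D,E,G,H}. Unreachable: {F} — drop them.
Initial partition by acceptance: {A,B,C,H} | {D,E,G}.
Split {A,B,C,H} by δ(·,y) → {A,C,H} and {B}.
No further refinement is possible. Final partition (3 blocks): {A,C,H} | {D,E,G} | {B}.

3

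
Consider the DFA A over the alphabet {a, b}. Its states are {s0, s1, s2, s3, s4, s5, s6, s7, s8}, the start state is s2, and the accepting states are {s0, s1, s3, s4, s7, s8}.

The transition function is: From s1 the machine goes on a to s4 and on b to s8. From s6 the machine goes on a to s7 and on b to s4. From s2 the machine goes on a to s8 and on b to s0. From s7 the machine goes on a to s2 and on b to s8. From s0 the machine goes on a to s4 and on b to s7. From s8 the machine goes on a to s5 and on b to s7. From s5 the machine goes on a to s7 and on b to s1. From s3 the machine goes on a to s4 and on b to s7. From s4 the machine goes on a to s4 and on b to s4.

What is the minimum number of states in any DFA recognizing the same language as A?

4

Reachable states from the start: {s0,s1,s2,s4,s5,s7,s8}. Unreachable: {s3,s6} — drop them.
P0 = {s0,s1,s4,s7,s8} | {s2,s5}.
Split {s0,s1,s4,s7,s8} by δ(·,a) → {s0,s1,s4} and {s7,s8}.
Split {s0,s1,s4} by δ(·,b) → {s0,s1} and {s4}.
The partition is now stable with 4 blocks: {s0,s1} | {s2,s5} | {s7,s8} | {s4}.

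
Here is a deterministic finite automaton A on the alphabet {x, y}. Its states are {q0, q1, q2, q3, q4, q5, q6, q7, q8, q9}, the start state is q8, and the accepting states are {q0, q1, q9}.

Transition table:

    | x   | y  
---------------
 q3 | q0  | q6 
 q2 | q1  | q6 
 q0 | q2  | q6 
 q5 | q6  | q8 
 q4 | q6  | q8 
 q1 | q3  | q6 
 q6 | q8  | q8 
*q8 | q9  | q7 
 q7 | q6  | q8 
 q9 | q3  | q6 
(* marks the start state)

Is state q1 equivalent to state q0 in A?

First remove the unreachable states {q4,q5}; 8 states remain.
Initial partition by acceptance: {q0,q1,q9} | {q2,q3,q6,q7,q8}.
On input x, block {q2,q3,q6,q7,q8} splits into {q2,q3,q8} and {q6,q7}.
Refine {q6,q7} on symbol x: members go to different blocks, giving {q6} and {q7}.
On input y, block {q2,q3,q8} splits into {q2,q3} and {q8}.
The partition is now stable with 5 blocks: {q0,q1,q9} | {q2,q3} | {q6} | {q7} | {q8}.
q1 and q0 lie in the same block of the stable partition, so they are equivalent — no string distinguishes them.

Yes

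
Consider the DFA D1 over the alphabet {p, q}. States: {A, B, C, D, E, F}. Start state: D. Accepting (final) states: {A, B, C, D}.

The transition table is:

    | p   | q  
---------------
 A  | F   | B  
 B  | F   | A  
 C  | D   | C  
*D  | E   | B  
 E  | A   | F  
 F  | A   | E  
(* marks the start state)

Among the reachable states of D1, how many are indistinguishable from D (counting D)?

States {C} cannot be reached from the start state, so discard them.
Initial partition by acceptance: {A,B,D} | {E,F}.
The partition is now stable with 2 blocks: {A,B,D} | {E,F}.
The equivalence class containing D is {A,B,D}, of size 3.

3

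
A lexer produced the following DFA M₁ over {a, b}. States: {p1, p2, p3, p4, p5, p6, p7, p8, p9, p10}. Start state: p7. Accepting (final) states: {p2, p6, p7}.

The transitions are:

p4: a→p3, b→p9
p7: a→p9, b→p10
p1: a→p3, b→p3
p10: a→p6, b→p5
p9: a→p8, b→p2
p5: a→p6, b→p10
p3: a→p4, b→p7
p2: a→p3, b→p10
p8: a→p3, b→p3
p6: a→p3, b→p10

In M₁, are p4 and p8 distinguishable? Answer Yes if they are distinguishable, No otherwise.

No

Reachable states from the start: {p2,p3,p4,p5,p6,p7,p8,p9,p10}. Unreachable: {p1} — drop them.
Start with accepting vs non-accepting: {p2,p6,p7} | {p3,p4,p5,p8,p9,p10}.
Split {p3,p4,p5,p8,p9,p10} by δ(·,a) → {p3,p4,p8,p9} and {p5,p10}.
Refine {p3,p4,p8,p9} on symbol b: members go to different blocks, giving {p3,p9} and {p4,p8}.
The partition is now stable with 4 blocks: {p2,p6,p7} | {p3,p9} | {p5,p10} | {p4,p8}.
p4 and p8 lie in the same block of the stable partition, so they are equivalent — no string distinguishes them.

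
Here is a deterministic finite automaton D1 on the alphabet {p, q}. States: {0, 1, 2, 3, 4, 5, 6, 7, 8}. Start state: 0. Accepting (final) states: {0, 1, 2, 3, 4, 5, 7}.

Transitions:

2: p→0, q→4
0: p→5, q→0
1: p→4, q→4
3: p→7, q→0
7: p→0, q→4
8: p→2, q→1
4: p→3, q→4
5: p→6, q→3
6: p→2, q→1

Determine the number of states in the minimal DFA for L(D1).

First remove the unreachable states {8}; 8 states remain.
P0 = {0,1,2,3,4,5,7} | {6}.
Split {0,1,2,3,4,5,7} by δ(·,p) → {0,1,2,3,4,7} and {5}.
Split {0,1,2,3,4,7} by δ(·,p) → {1,2,3,4,7} and {0}.
On input p, block {1,2,3,4,7} splits into {1,3,4} and {2,7}.
Split {1,3,4} by δ(·,p) → {1,4} and {3}.
Split {1,4} by δ(·,p) → {1} and {4}.
No further refinement is possible. Final partition (7 blocks): {1} | {6} | {5} | {0} | {2,7} | {3} | {4}.

7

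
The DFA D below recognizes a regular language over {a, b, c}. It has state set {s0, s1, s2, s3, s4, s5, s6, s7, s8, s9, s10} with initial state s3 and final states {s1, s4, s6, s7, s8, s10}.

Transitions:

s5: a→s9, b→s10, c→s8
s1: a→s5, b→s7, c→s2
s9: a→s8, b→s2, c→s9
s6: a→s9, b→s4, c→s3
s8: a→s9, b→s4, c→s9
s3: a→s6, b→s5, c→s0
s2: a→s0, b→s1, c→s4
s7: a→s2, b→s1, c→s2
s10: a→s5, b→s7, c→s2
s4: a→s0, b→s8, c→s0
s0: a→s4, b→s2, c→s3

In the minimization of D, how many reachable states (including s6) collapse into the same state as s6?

3

Every state is reachable, so we keep all 11.
P0 = {s1,s4,s6,s7,s8,s10} | {s0,s2,s3,s5,s9}.
Refine {s0,s2,s3,s5,s9} on symbol a: members go to different blocks, giving {s0,s3,s9} and {s2,s5}.
Split {s1,s4,s6,s7,s8,s10} by δ(·,a) → {s1,s7,s10} and {s4,s6,s8}.
Stable partition: {s1,s7,s10} | {s0,s3,s9} | {s2,s5} | {s4,s6,s8} — 4 equivalence classes.
State s6 belongs to the block {s4,s6,s8}, which has 3 states.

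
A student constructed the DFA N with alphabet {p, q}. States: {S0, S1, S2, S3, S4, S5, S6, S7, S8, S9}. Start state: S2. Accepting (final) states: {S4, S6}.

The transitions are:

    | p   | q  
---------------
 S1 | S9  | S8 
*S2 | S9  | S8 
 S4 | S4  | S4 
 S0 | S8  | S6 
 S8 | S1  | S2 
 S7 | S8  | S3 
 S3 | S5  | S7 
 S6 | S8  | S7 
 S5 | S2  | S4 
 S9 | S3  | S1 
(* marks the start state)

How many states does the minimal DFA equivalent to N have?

Reachable states from the start: {S1,S2,S3,S4,S5,S7,S8,S9}. Unreachable: {S0,S6} — drop them.
Initial partition by acceptance: {S4} | {S1,S2,S3,S5,S7,S8,S9}.
Refine {S1,S2,S3,S5,S7,S8,S9} on symbol q: members go to different blocks, giving {S1,S2,S3,S7,S8,S9} and {S5}.
Refine {S1,S2,S3,S7,S8,S9} on symbol p: members go to different blocks, giving {S1,S2,S7,S8,S9} and {S3}.
Split {S1,S2,S7,S8,S9} by δ(·,p) → {S1,S2,S7,S8} and {S9}.
Refine {S1,S2,S7,S8} on symbol p: members go to different blocks, giving {S1,S2} and {S7,S8}.
Refine {S7,S8} on symbol p: members go to different blocks, giving {S7} and {S8}.
The partition is now stable with 7 blocks: {S4} | {S1,S2} | {S5} | {S3} | {S9} | {S7} | {S8}.

7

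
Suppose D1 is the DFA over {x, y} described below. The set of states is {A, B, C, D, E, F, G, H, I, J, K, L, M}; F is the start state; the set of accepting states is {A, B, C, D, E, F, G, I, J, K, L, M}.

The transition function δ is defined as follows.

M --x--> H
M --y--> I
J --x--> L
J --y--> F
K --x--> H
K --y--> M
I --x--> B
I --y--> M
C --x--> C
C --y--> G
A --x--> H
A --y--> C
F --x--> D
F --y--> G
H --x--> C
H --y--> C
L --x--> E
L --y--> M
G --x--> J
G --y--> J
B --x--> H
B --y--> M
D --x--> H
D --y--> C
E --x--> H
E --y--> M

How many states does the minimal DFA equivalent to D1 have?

9

States {A,K} cannot be reached from the start state, so discard them.
Initial partition by acceptance: {B,C,D,E,F,G,I,J,L,M} | {H}.
Split {B,C,D,E,F,G,I,J,L,M} by δ(·,x) → {C,F,G,I,J,L} and {B,D,E,M}.
Split {C,F,G,I,J,L} by δ(·,x) → {C,G,J} and {F,I,L}.
Split {C,G,J} by δ(·,x) → {C,G} and {J}.
On input x, block {C,G} splits into {C} and {G}.
Split {B,D,E,M} by δ(·,y) → {B,E} and {D} and {M}.
Refine {F,I,L} on symbol x: members go to different blocks, giving {I,L} and {F}.
No further refinement is possible. Final partition (9 blocks): {C} | {H} | {B,E} | {I,L} | {J} | {G} | {D} | {M} | {F}.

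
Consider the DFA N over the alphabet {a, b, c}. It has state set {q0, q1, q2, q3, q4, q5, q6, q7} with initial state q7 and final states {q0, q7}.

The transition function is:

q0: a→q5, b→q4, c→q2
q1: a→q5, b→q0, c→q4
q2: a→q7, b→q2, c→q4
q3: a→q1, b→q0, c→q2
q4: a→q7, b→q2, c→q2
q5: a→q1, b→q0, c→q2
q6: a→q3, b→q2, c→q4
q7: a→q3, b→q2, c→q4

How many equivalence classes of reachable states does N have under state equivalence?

First remove the unreachable states {q6}; 7 states remain.
Start with accepting vs non-accepting: {q0,q7} | {q1,q2,q3,q4,q5}.
Split {q1,q2,q3,q4,q5} by δ(·,a) → {q1,q3,q5} and {q2,q4}.
Stable partition: {q0,q7} | {q1,q3,q5} | {q2,q4} — 3 equivalence classes.

3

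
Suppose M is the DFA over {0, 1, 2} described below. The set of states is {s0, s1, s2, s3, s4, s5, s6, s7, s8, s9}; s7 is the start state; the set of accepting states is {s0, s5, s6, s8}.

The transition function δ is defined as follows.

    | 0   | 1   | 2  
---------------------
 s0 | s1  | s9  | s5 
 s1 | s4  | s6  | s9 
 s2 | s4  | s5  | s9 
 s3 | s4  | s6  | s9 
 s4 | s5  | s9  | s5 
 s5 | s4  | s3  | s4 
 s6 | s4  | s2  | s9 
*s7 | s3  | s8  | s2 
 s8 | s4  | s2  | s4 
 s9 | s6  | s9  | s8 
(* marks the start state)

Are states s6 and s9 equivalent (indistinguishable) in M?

No

First remove the unreachable states {s0,s1}; 8 states remain.
P0 = {s5,s6,s8} | {s2,s3,s4,s7,s9}.
On input 0, block {s2,s3,s4,s7,s9} splits into {s2,s3,s7} and {s4,s9}.
On input 0, block {s2,s3,s7} splits into {s2,s3} and {s7}.
The partition is now stable with 4 blocks: {s5,s6,s8} | {s2,s3} | {s4,s9} | {s7}.
s6 and s9 end up in different blocks, so they are distinguishable. For instance, the string 'ε' is accepted from only s6.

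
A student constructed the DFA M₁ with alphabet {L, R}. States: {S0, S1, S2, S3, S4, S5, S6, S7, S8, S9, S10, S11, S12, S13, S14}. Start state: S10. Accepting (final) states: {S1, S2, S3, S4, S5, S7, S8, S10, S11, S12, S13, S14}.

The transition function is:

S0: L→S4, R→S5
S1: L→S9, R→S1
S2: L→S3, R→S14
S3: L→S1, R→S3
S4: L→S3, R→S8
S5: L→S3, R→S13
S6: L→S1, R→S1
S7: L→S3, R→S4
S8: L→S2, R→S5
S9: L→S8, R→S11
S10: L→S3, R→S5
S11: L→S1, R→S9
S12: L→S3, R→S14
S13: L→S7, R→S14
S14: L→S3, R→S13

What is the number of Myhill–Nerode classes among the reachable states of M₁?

7

First remove the unreachable states {S0,S6,S12}; 12 states remain.
Initial partition by acceptance: {S1,S2,S3,S4,S5,S7,S8,S10,S11,S13,S14} | {S9}.
On input L, block {S1,S2,S3,S4,S5,S7,S8,S10,S11,S13,S14} splits into {S2,S3,S4,S5,S7,S8,S10,S11,S13,S14} and {S1}.
On input L, block {S2,S3,S4,S5,S7,S8,S10,S11,S13,S14} splits into {S2,S4,S5,S7,S8,S10,S13,S14} and {S3,S11}.
Split {S2,S4,S5,S7,S8,S10,S13,S14} by δ(·,L) → {S2,S4,S5,S7,S10,S14} and {S8,S13}.
Refine {S2,S4,S5,S7,S10,S14} on symbol R: members go to different blocks, giving {S2,S7,S10} and {S4,S5,S14}.
Split {S3,S11} by δ(·,R) → {S3} and {S11}.
No further refinement is possible. Final partition (7 blocks): {S2,S7,S10} | {S9} | {S1} | {S3} | {S8,S13} | {S4,S5,S14} | {S11}.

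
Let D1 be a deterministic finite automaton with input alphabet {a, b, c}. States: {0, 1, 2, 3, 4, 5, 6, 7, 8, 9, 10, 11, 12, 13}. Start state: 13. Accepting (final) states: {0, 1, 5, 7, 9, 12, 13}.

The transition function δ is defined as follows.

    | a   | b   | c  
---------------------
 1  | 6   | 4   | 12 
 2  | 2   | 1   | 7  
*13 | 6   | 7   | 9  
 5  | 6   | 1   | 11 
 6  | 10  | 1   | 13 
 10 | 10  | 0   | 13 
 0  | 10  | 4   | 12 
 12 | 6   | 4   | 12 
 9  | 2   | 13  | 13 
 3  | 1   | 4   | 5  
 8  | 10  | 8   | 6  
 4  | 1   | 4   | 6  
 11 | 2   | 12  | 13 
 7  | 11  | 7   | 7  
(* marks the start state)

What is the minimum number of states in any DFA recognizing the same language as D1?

4

Reachable states from the start: {0,1,2,4,6,7,9,10,11,12,13}. Unreachable: {3,5,8} — drop them.
Start with accepting vs non-accepting: {0,1,7,9,12,13} | {2,4,6,10,11}.
On input b, block {0,1,7,9,12,13} splits into {0,1,12} and {7,9,13}.
Split {2,4,6,10,11} by δ(·,a) → {2,6,10,11} and {4}.
No further refinement is possible. Final partition (4 blocks): {0,1,12} | {2,6,10,11} | {7,9,13} | {4}.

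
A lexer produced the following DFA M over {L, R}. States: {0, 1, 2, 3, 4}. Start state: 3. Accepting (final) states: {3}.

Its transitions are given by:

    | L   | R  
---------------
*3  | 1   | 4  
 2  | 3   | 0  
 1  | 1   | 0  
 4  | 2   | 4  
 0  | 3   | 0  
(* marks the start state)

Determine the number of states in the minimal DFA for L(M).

Start with accepting vs non-accepting: {3} | {0,1,2,4}.
Split {0,1,2,4} by δ(·,L) → {0,2} and {1,4}.
On input L, block {1,4} splits into {1} and {4}.
Stable partition: {3} | {0,2} | {1} | {4} — 4 equivalence classes.

4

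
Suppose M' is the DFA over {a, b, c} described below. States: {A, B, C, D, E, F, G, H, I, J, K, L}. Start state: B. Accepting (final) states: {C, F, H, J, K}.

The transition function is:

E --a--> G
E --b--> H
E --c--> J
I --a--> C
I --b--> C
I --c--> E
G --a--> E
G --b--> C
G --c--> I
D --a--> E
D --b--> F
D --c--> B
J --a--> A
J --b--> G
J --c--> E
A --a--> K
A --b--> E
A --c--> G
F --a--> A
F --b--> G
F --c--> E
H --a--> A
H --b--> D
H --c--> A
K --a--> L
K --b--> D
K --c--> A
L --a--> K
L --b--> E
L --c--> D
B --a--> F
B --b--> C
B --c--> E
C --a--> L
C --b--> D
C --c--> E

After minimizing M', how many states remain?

Initial partition by acceptance: {C,F,H,J,K} | {A,B,D,E,G,I,L}.
On input a, block {A,B,D,E,G,I,L} splits into {A,B,I,L} and {D,E,G}.
On input c, block {C,F,H,J,K} splits into {C,F,J} and {H,K}.
Refine {A,B,I,L} on symbol a: members go to different blocks, giving {A,L} and {B,I}.
On input b, block {D,E,G} splits into {D,G} and {E}.
Stable partition: {C,F,J} | {A,L} | {D,G} | {H,K} | {B,I} | {E} — 6 equivalence classes.

6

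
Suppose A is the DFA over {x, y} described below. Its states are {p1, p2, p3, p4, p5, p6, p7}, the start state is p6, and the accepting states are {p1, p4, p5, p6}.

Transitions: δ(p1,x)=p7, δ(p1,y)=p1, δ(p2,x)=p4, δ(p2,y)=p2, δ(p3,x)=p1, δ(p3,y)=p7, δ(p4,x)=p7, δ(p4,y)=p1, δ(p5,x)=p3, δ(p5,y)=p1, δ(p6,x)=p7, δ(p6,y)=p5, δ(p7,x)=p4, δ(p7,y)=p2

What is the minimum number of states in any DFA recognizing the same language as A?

2

Start with accepting vs non-accepting: {p1,p4,p5,p6} | {p2,p3,p7}.
Stable partition: {p1,p4,p5,p6} | {p2,p3,p7} — 2 equivalence classes.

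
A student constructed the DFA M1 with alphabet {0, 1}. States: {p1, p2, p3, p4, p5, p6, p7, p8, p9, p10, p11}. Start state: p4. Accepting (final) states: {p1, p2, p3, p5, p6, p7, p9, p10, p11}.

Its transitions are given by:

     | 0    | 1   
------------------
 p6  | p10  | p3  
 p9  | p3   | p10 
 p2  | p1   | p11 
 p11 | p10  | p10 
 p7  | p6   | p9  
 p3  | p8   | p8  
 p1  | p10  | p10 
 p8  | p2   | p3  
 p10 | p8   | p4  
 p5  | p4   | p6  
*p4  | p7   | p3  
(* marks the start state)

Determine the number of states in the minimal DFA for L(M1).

4

States {p5} cannot be reached from the start state, so discard them.
P0 = {p1,p2,p3,p6,p7,p9,p10,p11} | {p4,p8}.
On input 0, block {p1,p2,p3,p6,p7,p9,p10,p11} splits into {p1,p2,p6,p7,p9,p11} and {p3,p10}.
On input 0, block {p1,p2,p6,p7,p9,p11} splits into {p1,p6,p9,p11} and {p2,p7}.
No further refinement is possible. Final partition (4 blocks): {p1,p6,p9,p11} | {p4,p8} | {p3,p10} | {p2,p7}.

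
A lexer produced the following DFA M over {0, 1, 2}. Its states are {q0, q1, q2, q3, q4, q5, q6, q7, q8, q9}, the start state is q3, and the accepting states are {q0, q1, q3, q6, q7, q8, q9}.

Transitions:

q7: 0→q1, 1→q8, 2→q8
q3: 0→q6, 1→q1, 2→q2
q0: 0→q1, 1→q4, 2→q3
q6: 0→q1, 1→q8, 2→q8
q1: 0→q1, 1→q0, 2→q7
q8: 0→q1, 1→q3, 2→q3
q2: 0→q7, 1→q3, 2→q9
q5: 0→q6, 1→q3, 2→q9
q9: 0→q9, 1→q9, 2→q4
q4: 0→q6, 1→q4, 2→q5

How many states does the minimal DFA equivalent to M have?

8

All states are reachable from the start state.
Start with accepting vs non-accepting: {q0,q1,q3,q6,q7,q8,q9} | {q2,q4,q5}.
On input 1, block {q0,q1,q3,q6,q7,q8,q9} splits into {q1,q3,q6,q7,q8,q9} and {q0}.
Split {q1,q3,q6,q7,q8,q9} by δ(·,1) → {q3,q6,q7,q8,q9} and {q1}.
Split {q3,q6,q7,q8,q9} by δ(·,0) → {q6,q7,q8} and {q3,q9}.
On input 1, block {q6,q7,q8} splits into {q6,q7} and {q8}.
Refine {q2,q4,q5} on symbol 1: members go to different blocks, giving {q2,q5} and {q4}.
On input 0, block {q3,q9} splits into {q3} and {q9}.
Stable partition: {q6,q7} | {q2,q5} | {q0} | {q1} | {q3} | {q8} | {q4} | {q9} — 8 equivalence classes.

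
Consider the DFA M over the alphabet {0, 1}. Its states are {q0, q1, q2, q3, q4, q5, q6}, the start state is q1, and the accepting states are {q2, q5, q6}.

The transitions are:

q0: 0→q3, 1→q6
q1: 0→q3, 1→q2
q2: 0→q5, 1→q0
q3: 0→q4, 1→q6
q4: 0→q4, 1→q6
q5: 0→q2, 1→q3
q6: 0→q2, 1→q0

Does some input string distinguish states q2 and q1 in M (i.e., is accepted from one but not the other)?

Yes

Every state is reachable, so we keep all 7.
Start with accepting vs non-accepting: {q2,q5,q6} | {q0,q1,q3,q4}.
Stable partition: {q2,q5,q6} | {q0,q1,q3,q4} — 2 equivalence classes.
q2 and q1 end up in different blocks, so they are distinguishable. For instance, the string 'ε' is accepted from only q2.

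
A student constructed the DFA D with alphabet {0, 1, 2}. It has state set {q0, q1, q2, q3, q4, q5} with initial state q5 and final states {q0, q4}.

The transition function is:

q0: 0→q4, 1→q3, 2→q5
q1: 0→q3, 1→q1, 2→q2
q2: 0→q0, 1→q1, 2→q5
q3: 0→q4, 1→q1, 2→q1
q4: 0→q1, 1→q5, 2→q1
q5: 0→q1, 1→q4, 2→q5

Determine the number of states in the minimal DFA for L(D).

6

Start with accepting vs non-accepting: {q0,q4} | {q1,q2,q3,q5}.
On input 0, block {q0,q4} splits into {q0} and {q4}.
Split {q1,q2,q3,q5} by δ(·,0) → {q1,q5} and {q2} and {q3}.
On input 0, block {q1,q5} splits into {q1} and {q5}.
The partition is now stable with 6 blocks: {q0} | {q1} | {q4} | {q2} | {q3} | {q5}.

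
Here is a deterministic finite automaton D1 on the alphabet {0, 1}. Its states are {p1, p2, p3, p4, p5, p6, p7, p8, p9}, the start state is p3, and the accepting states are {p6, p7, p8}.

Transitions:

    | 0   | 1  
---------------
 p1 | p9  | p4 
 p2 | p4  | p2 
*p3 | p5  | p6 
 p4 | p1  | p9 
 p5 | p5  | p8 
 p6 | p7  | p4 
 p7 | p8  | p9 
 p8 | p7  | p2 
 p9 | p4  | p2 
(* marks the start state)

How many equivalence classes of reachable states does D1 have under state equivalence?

All states are reachable from the start state.
Start with accepting vs non-accepting: {p6,p7,p8} | {p1,p2,p3,p4,p5,p9}.
Split {p1,p2,p3,p4,p5,p9} by δ(·,1) → {p1,p2,p4,p9} and {p3,p5}.
No further refinement is possible. Final partition (3 blocks): {p6,p7,p8} | {p1,p2,p4,p9} | {p3,p5}.

3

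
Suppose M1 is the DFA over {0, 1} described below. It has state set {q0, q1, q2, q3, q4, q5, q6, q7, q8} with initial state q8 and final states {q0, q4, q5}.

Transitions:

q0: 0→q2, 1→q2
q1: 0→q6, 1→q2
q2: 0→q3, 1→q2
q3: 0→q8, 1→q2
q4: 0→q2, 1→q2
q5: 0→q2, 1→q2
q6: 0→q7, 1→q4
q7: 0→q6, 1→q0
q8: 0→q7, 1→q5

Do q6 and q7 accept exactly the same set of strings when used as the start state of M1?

Reachable states from the start: {q0,q2,q3,q4,q5,q6,q7,q8}. Unreachable: {q1} — drop them.
Start with accepting vs non-accepting: {q0,q4,q5} | {q2,q3,q6,q7,q8}.
On input 1, block {q2,q3,q6,q7,q8} splits into {q6,q7,q8} and {q2,q3}.
Split {q2,q3} by δ(·,0) → {q2} and {q3}.
The partition is now stable with 4 blocks: {q0,q4,q5} | {q6,q7,q8} | {q2} | {q3}.
q6 and q7 lie in the same block of the stable partition, so they are equivalent — no string distinguishes them.

Yes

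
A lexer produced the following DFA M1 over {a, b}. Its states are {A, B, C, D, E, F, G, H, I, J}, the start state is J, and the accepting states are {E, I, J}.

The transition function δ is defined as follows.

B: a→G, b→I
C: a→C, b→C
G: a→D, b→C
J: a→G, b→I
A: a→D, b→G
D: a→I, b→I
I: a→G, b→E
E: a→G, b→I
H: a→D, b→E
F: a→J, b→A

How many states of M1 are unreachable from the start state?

BFS from J reaches {C, D, E, G, I, J}; the 4 state(s) A, B, F, H are never visited.

4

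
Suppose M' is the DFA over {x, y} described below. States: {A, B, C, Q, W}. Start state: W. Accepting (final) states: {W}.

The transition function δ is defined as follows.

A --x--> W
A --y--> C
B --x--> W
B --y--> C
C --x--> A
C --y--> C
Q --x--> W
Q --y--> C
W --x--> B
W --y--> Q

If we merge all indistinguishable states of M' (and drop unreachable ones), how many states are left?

Initial partition by acceptance: {W} | {A,B,C,Q}.
Split {A,B,C,Q} by δ(·,x) → {A,B,Q} and {C}.
Stable partition: {W} | {A,B,Q} | {C} — 3 equivalence classes.

3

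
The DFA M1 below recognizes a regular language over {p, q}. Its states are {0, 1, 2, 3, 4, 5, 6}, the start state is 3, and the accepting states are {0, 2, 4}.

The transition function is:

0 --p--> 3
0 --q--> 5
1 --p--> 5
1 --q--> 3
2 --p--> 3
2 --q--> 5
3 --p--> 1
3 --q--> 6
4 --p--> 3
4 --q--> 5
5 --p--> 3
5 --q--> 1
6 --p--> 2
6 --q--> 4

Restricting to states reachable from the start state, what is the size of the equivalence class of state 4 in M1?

Reachable states from the start: {1,2,3,4,5,6}. Unreachable: {0} — drop them.
P0 = {2,4} | {1,3,5,6}.
On input p, block {1,3,5,6} splits into {1,3,5} and {6}.
On input q, block {1,3,5} splits into {1,5} and {3}.
Split {1,5} by δ(·,p) → {1} and {5}.
No further refinement is possible. Final partition (5 blocks): {2,4} | {1} | {6} | {3} | {5}.
State 4 belongs to the block {2,4}, which has 2 states.

2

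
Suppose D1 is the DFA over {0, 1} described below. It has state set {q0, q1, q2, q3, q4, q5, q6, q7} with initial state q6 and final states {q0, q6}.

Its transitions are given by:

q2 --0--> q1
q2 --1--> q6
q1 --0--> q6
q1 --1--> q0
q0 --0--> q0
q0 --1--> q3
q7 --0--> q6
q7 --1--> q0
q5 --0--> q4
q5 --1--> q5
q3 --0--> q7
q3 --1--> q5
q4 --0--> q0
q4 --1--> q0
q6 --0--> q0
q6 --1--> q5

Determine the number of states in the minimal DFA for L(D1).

First remove the unreachable states {q1,q2}; 6 states remain.
Start with accepting vs non-accepting: {q0,q6} | {q3,q4,q5,q7}.
Split {q3,q4,q5,q7} by δ(·,0) → {q3,q5} and {q4,q7}.
No further refinement is possible. Final partition (3 blocks): {q0,q6} | {q3,q5} | {q4,q7}.

3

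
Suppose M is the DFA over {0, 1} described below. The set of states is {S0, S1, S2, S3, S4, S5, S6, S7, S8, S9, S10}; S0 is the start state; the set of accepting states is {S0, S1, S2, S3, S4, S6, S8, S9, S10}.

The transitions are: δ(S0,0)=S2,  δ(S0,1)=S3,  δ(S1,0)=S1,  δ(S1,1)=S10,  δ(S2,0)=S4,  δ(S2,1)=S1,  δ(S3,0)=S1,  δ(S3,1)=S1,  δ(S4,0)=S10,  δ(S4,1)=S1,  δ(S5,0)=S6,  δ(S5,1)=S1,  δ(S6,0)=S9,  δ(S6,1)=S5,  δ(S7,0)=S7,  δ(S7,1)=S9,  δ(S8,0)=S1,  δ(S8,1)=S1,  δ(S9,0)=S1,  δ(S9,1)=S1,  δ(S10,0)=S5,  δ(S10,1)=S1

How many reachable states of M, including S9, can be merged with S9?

2

First remove the unreachable states {S7,S8}; 9 states remain.
Start with accepting vs non-accepting: {S0,S1,S2,S3,S4,S6,S9,S10} | {S5}.
Split {S0,S1,S2,S3,S4,S6,S9,S10} by δ(·,0) → {S0,S1,S2,S3,S4,S6,S9} and {S10}.
On input 0, block {S0,S1,S2,S3,S4,S6,S9} splits into {S0,S1,S2,S3,S6,S9} and {S4}.
Refine {S0,S1,S2,S3,S6,S9} on symbol 0: members go to different blocks, giving {S0,S1,S3,S6,S9} and {S2}.
Split {S0,S1,S3,S6,S9} by δ(·,0) → {S1,S3,S6,S9} and {S0}.
Split {S1,S3,S6,S9} by δ(·,1) → {S3,S9} and {S1} and {S6}.
Stable partition: {S3,S9} | {S5} | {S10} | {S4} | {S2} | {S0} | {S1} | {S6} — 8 equivalence classes.
State S9 belongs to the block {S3,S9}, which has 2 states.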